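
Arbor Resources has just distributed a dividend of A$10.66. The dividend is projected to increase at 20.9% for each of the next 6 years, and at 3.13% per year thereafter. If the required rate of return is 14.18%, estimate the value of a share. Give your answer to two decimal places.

A$218.72

Two-stage DDM. Project D₁…D_6 at 0.209, terminal growth 0.0313, discount at r = 0.1418.
D_1 = 12.8879
D_2 = 15.5815
D_3 = 18.8381
D_4 = 22.7752
D_5 = 27.5352
D_6 = 33.2901
Terminal value at t=6: TV = D_7/(r−g) = 34.3321/(0.1418−0.0313) = 310.6975
P₀ = 12.8879/(1+0.1418)^1 + 15.5815/(1+0.1418)^2 + 18.8381/(1+0.1418)^3 + 22.7752/(1+0.1418)^4 + 27.5352/(1+0.1418)^5 + 33.2901/(1+0.1418)^6 + 310.6975/(1+0.1418)^6 = 218.7223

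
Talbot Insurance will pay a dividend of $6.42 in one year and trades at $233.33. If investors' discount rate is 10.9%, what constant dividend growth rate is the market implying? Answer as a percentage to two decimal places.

From P₀ = D₁/(r − g), the implied growth is g = r − D₁/P₀.
g = 0.109 − 6.42/233.33 = 0.109 − 0.02751 = 0.08149

8.15%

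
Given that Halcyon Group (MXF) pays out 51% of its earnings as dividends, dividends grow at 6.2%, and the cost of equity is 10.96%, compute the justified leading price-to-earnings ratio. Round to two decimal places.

10.71

Justified leading P/E = b/(r−g) = 0.51/(0.1096−0.062) = 10.7143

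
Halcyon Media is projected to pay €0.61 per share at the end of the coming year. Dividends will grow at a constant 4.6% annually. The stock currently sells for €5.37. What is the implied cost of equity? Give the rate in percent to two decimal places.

Rearranging the constant-growth DDM: r = D₁/P₀ + g.
r = 0.6100 / 5.37 + 0.046 = 0.11359 + 0.046 = 0.15959

15.96%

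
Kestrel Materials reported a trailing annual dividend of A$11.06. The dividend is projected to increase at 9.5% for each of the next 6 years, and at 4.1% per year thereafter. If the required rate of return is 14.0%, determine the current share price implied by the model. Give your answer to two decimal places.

A$149.10

Two-stage DDM. Project D₁…D_6 at 0.095, terminal growth 0.041, discount at r = 0.14.
D_1 = 12.1107
D_2 = 13.2612
D_3 = 14.5210
D_4 = 15.9005
D_5 = 17.4111
D_6 = 19.0651
Terminal value at t=6: TV = D_7/(r−g) = 19.8468/(0.14−0.041) = 200.4728
P₀ = 12.1107/(1+0.14)^1 + 13.2612/(1+0.14)^2 + 14.5210/(1+0.14)^3 + 15.9005/(1+0.14)^4 + 17.4111/(1+0.14)^5 + 19.0651/(1+0.14)^6 + 200.4728/(1+0.14)^6 = 149.1045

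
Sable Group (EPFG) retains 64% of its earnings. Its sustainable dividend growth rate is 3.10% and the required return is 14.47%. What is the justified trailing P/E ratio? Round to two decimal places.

3.26

Payout ratio b = 1 − 0.64 = 0.36.
Justified trailing P/E = b(1+g)/(r−g) = 0.36×(1+0.031)/(0.1447−0.031) = 3.2644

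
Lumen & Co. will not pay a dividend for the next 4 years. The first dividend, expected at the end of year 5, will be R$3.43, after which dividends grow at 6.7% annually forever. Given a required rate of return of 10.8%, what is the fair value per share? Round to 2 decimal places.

R$55.51

Deferred-dividend DDM. At t=4 the remaining stream is a growing perpetuity with first payment D_5 = 3.43.
V_4 = D_5/(r−g) = 3.43/(0.108−0.067) = 83.6585
P₀ = V_4/(1+r)^4 = 83.6585/(1+0.108)^4 = 55.5074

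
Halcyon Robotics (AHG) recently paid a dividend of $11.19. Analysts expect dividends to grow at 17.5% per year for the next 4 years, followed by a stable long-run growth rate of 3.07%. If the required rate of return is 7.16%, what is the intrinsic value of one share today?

$464.27

Two-stage DDM. Project D₁…D_4 at 0.175, terminal growth 0.0307, discount at r = 0.0716.
D_1 = 13.1482
D_2 = 15.4492
D_3 = 18.1528
D_4 = 21.3295
Terminal value at t=4: TV = D_5/(r−g) = 21.9844/(0.0716−0.0307) = 537.5149
P₀ = 13.1482/(1+0.0716)^1 + 15.4492/(1+0.0716)^2 + 18.1528/(1+0.0716)^3 + 21.3295/(1+0.0716)^4 + 537.5149/(1+0.0716)^4 = 464.2744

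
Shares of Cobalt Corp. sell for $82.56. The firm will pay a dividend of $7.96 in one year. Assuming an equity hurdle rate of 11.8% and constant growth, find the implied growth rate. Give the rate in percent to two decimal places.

From P₀ = D₁/(r − g), the implied growth is g = r − D₁/P₀.
g = 0.118 − 7.96/82.56 = 0.118 − 0.09641 = 0.02159

2.16%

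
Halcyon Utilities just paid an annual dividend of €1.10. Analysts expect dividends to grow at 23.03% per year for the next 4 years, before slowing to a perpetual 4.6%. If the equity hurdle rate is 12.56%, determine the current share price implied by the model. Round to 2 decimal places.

€26.15

Two-stage DDM. Project D₁…D_4 at 0.2303, terminal growth 0.046, discount at r = 0.1256.
D_1 = 1.3533
D_2 = 1.6650
D_3 = 2.0485
D_4 = 2.5202
Terminal value at t=4: TV = D_5/(r−g) = 2.6361/(0.1256−0.046) = 33.1173
P₀ = 1.3533/(1+0.1256)^1 + 1.6650/(1+0.1256)^2 + 2.0485/(1+0.1256)^3 + 2.5202/(1+0.1256)^4 + 33.1173/(1+0.1256)^4 = 26.1538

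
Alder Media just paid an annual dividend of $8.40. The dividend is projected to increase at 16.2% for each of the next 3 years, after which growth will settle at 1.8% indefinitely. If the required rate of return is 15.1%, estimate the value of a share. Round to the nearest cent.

$91.84

Two-stage DDM. Project D₁…D_3 at 0.162, terminal growth 0.018, discount at r = 0.151.
D_1 = 9.7608
D_2 = 11.3420
D_3 = 13.1795
Terminal value at t=3: TV = D_4/(r−g) = 13.4167/(0.151−0.018) = 100.8774
P₀ = 9.7608/(1+0.151)^1 + 11.3420/(1+0.151)^2 + 13.1795/(1+0.151)^3 + 100.8774/(1+0.151)^3 = 91.8405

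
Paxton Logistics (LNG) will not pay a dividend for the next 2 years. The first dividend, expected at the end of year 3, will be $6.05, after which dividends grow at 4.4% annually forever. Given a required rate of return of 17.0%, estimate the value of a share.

Deferred-dividend DDM. At t=2 the remaining stream is a growing perpetuity with first payment D_3 = 6.05.
V_2 = D_3/(r−g) = 6.05/(0.17−0.044) = 48.0159
P₀ = V_2/(1+r)^2 = 48.0159/(1+0.17)^2 = 35.0762

$35.08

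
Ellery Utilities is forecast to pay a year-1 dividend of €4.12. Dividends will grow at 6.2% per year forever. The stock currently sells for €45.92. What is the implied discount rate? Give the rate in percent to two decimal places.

15.17%

Rearranging the constant-growth DDM: r = D₁/P₀ + g.
r = 4.1200 / 45.92 + 0.062 = 0.08972 + 0.062 = 0.15172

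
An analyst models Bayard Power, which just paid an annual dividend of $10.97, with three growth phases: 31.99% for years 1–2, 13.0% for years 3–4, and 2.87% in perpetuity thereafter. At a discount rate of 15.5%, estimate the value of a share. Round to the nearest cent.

Three-stage DDM. Project D₁…D_4; terminal Gordon value at t=4 with g = 0.0287; discount at r = 0.155.
D_1 = 14.4793
D_2 = 19.1112
D_3 = 21.5957
D_4 = 24.4031
TV_4 = 25.1035/(0.155−0.0287) = 198.7609
P₀ = Σ Dₜ/(1+r)ᵗ + TV_4/(1+r)^4 = 166.2777

$166.28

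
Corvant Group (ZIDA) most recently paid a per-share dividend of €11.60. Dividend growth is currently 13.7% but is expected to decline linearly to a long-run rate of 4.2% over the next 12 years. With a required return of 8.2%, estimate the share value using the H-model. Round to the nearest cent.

H-model: P₀ = D₀[(1+g_L) + H(g_S−g_L)]/(r−g_L), with H = 12/2 = 6.
P₀ = 11.60 × [(1+0.042) + 6×(0.137−0.042)] / (0.082−0.042)
   = 11.60 × 1.6120 / 0.04 = 467.4800

€467.48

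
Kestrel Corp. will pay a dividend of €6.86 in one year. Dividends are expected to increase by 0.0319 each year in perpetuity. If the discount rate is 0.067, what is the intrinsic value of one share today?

Gordon growth model: P₀ = D₁/(r − g), with D₁ = 6.86 given directly.
P₀ = 6.8600 / (0.067 − 0.0319) = 6.8600 / 0.0351 = 195.4416

€195.44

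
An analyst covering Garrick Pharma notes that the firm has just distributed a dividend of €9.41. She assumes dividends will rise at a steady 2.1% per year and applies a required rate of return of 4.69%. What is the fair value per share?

Gordon growth model: P₀ = D₁/(r − g). D₁ = 9.41 × (1 + 0.021) = 9.6076.
P₀ = 9.6076 / (0.0469 − 0.021) = 9.6076 / 0.0259 = 370.9502

€370.95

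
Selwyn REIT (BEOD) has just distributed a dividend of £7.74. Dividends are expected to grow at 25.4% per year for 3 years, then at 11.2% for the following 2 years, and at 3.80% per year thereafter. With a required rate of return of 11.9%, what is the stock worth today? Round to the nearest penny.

£188.72

Three-stage DDM. Project D₁…D_5; terminal Gordon value at t=5 with g = 0.038; discount at r = 0.119.
D_1 = 9.7060
D_2 = 12.1713
D_3 = 15.2628
D_4 = 16.9722
D_5 = 18.8731
TV_5 = 19.5903/(0.119−0.038) = 241.8552
P₀ = Σ Dₜ/(1+r)ᵗ + TV_5/(1+r)^5 = 188.7181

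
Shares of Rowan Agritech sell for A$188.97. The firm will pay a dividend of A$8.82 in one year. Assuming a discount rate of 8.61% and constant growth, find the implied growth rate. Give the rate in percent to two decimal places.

3.94%

From P₀ = D₁/(r − g), the implied growth is g = r − D₁/P₀.
g = 0.0861 − 8.82/188.97 = 0.0861 − 0.04667 = 0.03943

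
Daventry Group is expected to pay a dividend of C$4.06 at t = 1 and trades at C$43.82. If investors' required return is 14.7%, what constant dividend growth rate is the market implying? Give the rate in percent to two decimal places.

5.43%

From P₀ = D₁/(r − g), the implied growth is g = r − D₁/P₀.
g = 0.147 − 4.06/43.82 = 0.147 − 0.09265 = 0.05435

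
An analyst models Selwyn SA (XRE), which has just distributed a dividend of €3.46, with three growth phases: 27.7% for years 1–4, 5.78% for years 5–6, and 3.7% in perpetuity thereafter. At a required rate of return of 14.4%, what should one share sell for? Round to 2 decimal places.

€72.43

Three-stage DDM. Project D₁…D_6; terminal Gordon value at t=6 with g = 0.037; discount at r = 0.144.
D_1 = 4.4184
D_2 = 5.6423
D_3 = 7.2052
D_4 = 9.2011
D_5 = 9.7329
D_6 = 10.2955
TV_6 = 10.6764/(0.144−0.037) = 99.7796
P₀ = Σ Dₜ/(1+r)ᵗ + TV_6/(1+r)^6 = 72.4311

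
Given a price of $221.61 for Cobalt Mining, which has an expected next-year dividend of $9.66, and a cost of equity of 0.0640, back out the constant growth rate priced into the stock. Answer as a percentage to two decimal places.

From P₀ = D₁/(r − g), the implied growth is g = r − D₁/P₀.
g = 0.064 − 9.66/221.61 = 0.064 − 0.04359 = 0.02041

2.04%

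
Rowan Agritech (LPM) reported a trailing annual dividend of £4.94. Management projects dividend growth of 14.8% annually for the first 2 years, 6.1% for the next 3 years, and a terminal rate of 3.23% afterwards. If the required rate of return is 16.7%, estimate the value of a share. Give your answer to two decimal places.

£49.06

Three-stage DDM. Project D₁…D_5; terminal Gordon value at t=5 with g = 0.0323; discount at r = 0.167.
D_1 = 5.6711
D_2 = 6.5104
D_3 = 6.9076
D_4 = 7.3289
D_5 = 7.7760
TV_5 = 8.0272/(0.167−0.0323) = 59.5930
P₀ = Σ Dₜ/(1+r)ᵗ + TV_5/(1+r)^5 = 49.0625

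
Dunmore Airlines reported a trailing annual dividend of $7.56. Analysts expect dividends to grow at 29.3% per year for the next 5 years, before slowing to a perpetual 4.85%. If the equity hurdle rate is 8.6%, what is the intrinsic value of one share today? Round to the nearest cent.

Two-stage DDM. Project D₁…D_5 at 0.293, terminal growth 0.0485, discount at r = 0.086.
D_1 = 9.7751
D_2 = 12.6392
D_3 = 16.3425
D_4 = 21.1308
D_5 = 27.3221
Terminal value at t=5: TV = D_6/(r−g) = 28.6472/(0.086−0.0485) = 763.9265
P₀ = 9.7751/(1+0.086)^1 + 12.6392/(1+0.086)^2 + 16.3425/(1+0.086)^3 + 21.1308/(1+0.086)^4 + 27.3221/(1+0.086)^5 + 763.9265/(1+0.086)^5 = 571.4664

$571.47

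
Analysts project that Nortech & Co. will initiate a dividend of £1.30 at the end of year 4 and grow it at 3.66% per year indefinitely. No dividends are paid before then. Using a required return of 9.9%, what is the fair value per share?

Deferred-dividend DDM. At t=3 the remaining stream is a growing perpetuity with first payment D_4 = 1.30.
V_3 = D_4/(r−g) = 1.30/(0.099−0.0366) = 20.8333
P₀ = V_3/(1+r)^3 = 20.8333/(1+0.099)^3 = 15.6952

£15.70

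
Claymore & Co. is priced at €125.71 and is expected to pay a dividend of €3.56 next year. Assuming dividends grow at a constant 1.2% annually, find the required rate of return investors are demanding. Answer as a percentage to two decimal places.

Rearranging the constant-growth DDM: r = D₁/P₀ + g.
r = 3.5600 / 125.71 + 0.012 = 0.02832 + 0.012 = 0.04032

4.03%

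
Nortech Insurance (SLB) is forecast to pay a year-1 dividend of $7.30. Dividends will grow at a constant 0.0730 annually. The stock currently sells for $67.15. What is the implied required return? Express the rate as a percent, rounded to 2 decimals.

Rearranging the constant-growth DDM: r = D₁/P₀ + g.
r = 7.3000 / 67.15 + 0.073 = 0.10871 + 0.073 = 0.18171

18.17%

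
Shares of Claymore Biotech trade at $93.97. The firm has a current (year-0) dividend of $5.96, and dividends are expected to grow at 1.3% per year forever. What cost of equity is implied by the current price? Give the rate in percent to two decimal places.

Rearranging the constant-growth DDM: r = D₁/P₀ + g.
D₁ = 5.96 × (1 + 0.013) = 6.0375.
r = 6.0375 / 93.97 + 0.013 = 0.06425 + 0.013 = 0.07725

7.72%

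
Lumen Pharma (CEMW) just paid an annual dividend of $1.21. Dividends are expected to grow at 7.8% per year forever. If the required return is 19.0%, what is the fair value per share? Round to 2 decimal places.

$11.65

Gordon growth model: P₀ = D₁/(r − g). D₁ = 1.21 × (1 + 0.078) = 1.3044.
P₀ = 1.3044 / (0.19 − 0.078) = 1.3044 / 0.112 = 11.6463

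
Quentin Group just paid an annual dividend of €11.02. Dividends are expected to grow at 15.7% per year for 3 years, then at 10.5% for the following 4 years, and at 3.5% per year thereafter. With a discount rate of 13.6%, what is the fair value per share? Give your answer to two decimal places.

€184.58

Three-stage DDM. Project D₁…D_7; terminal Gordon value at t=7 with g = 0.035; discount at r = 0.136.
D_1 = 12.7501
D_2 = 14.7519
D_3 = 17.0680
D_4 = 18.8601
D_5 = 20.8404
D_6 = 23.0287
D_7 = 25.4467
TV_7 = 26.3373/(0.136−0.035) = 260.7653
P₀ = Σ Dₜ/(1+r)ᵗ + TV_7/(1+r)^7 = 184.5833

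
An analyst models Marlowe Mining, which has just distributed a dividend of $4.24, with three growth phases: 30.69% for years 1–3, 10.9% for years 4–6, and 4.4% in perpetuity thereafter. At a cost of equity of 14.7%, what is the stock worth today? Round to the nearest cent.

Three-stage DDM. Project D₁…D_6; terminal Gordon value at t=6 with g = 0.044; discount at r = 0.147.
D_1 = 5.5413
D_2 = 7.2419
D_3 = 9.4644
D_4 = 10.4960
D_5 = 11.6401
D_6 = 12.9089
TV_6 = 13.4768/(0.147−0.044) = 130.8431
P₀ = Σ Dₜ/(1+r)ᵗ + TV_6/(1+r)^6 = 91.6647

$91.66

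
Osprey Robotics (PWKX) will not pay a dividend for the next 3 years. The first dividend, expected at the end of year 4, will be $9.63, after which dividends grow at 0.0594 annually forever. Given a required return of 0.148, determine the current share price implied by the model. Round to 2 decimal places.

$71.84

Deferred-dividend DDM. At t=3 the remaining stream is a growing perpetuity with first payment D_4 = 9.63.
V_3 = D_4/(r−g) = 9.63/(0.148−0.0594) = 108.6907
P₀ = V_3/(1+r)^3 = 108.6907/(1+0.148)^3 = 71.8401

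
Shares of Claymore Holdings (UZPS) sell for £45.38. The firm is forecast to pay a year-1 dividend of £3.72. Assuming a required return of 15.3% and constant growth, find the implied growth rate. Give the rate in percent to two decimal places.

From P₀ = D₁/(r − g), the implied growth is g = r − D₁/P₀.
g = 0.153 − 3.72/45.38 = 0.153 − 0.08197 = 0.07103

7.10%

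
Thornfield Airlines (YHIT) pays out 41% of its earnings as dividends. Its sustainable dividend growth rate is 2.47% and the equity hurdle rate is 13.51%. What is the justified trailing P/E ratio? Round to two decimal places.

3.81

Justified trailing P/E = b(1+g)/(r−g) = 0.41×(1+0.0247)/(0.1351−0.0247) = 3.8055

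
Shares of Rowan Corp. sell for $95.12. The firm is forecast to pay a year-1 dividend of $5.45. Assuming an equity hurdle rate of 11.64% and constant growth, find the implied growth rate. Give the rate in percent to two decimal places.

From P₀ = D₁/(r − g), the implied growth is g = r − D₁/P₀.
g = 0.1164 − 5.45/95.12 = 0.1164 − 0.05730 = 0.05910

5.91%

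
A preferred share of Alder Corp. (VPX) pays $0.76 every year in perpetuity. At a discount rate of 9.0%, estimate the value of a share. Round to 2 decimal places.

Zero-growth DDM (perpetuity): P₀ = D/r = 0.76 / 0.09 = 8.4444

$8.44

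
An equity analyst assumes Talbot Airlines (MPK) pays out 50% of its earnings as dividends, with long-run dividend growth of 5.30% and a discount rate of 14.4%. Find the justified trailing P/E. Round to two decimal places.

5.79

Justified trailing P/E = b(1+g)/(r−g) = 0.50×(1+0.053)/(0.144−0.053) = 5.7857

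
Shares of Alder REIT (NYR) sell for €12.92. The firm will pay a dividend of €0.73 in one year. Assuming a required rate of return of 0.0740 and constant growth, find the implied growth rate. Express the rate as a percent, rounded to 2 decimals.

1.75%

From P₀ = D₁/(r − g), the implied growth is g = r − D₁/P₀.
g = 0.074 − 0.73/12.92 = 0.074 − 0.05650 = 0.01750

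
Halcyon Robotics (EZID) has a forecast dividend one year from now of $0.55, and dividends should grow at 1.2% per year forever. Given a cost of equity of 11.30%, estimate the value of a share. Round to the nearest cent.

Gordon growth model: P₀ = D₁/(r − g), with D₁ = 0.55 given directly.
P₀ = 0.5500 / (0.113 − 0.012) = 0.5500 / 0.101 = 5.4455

$5.45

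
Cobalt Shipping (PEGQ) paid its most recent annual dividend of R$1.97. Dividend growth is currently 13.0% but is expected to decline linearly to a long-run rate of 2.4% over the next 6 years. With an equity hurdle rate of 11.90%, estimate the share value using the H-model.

R$27.83

H-model: P₀ = D₀[(1+g_L) + H(g_S−g_L)]/(r−g_L), with H = 6/2 = 3.
P₀ = 1.97 × [(1+0.024) + 3×(0.13−0.024)] / (0.119−0.024)
   = 1.97 × 1.3420 / 0.095 = 27.8288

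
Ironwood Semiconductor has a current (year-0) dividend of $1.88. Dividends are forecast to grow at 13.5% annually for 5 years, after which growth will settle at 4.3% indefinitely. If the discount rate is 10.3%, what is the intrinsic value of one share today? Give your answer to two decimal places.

Two-stage DDM. Project D₁…D_5 at 0.135, terminal growth 0.043, discount at r = 0.103.
D_1 = 2.1338
D_2 = 2.4219
D_3 = 2.7488
D_4 = 3.1199
D_5 = 3.5411
Terminal value at t=5: TV = D_6/(r−g) = 3.6934/(0.103−0.043) = 61.5560
P₀ = 2.1338/(1+0.103)^1 + 2.4219/(1+0.103)^2 + 2.7488/(1+0.103)^3 + 3.1199/(1+0.103)^4 + 3.5411/(1+0.103)^5 + 61.5560/(1+0.103)^5 = 47.9549

$47.95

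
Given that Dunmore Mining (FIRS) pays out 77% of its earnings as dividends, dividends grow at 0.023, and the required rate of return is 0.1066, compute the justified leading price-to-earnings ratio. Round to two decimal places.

Justified leading P/E = b/(r−g) = 0.77/(0.1066−0.023) = 9.2105

9.21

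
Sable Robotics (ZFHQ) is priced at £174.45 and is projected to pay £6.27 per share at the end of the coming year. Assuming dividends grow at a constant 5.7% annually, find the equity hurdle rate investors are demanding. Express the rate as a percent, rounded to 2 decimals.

9.29%

Rearranging the constant-growth DDM: r = D₁/P₀ + g.
r = 6.2700 / 174.45 + 0.057 = 0.03594 + 0.057 = 0.09294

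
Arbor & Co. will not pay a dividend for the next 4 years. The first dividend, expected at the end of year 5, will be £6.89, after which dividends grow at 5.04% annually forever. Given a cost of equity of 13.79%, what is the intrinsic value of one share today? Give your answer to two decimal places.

Deferred-dividend DDM. At t=4 the remaining stream is a growing perpetuity with first payment D_5 = 6.89.
V_4 = D_5/(r−g) = 6.89/(0.1379−0.0504) = 78.7429
P₀ = V_4/(1+r)^4 = 78.7429/(1+0.1379)^4 = 46.9672

£46.97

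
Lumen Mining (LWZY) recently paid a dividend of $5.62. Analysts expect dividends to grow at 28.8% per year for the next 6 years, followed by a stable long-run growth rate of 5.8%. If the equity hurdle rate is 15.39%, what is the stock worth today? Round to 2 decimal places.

$170.34

Two-stage DDM. Project D₁…D_6 at 0.288, terminal growth 0.058, discount at r = 0.1539.
D_1 = 7.2386
D_2 = 9.3233
D_3 = 12.0084
D_4 = 15.4668
D_5 = 19.9212
D_6 = 25.6585
Terminal value at t=6: TV = D_7/(r−g) = 27.1467/(0.1539−0.058) = 283.0731
P₀ = 7.2386/(1+0.1539)^1 + 9.3233/(1+0.1539)^2 + 12.0084/(1+0.1539)^3 + 15.4668/(1+0.1539)^4 + 19.9212/(1+0.1539)^5 + 25.6585/(1+0.1539)^6 + 283.0731/(1+0.1539)^6 = 170.3428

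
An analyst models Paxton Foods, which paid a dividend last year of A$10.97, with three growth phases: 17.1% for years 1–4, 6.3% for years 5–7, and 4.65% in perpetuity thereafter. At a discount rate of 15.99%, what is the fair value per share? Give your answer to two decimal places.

A$154.68

Three-stage DDM. Project D₁…D_7; terminal Gordon value at t=7 with g = 0.0465; discount at r = 0.1599.
D_1 = 12.8459
D_2 = 15.0425
D_3 = 17.6148
D_4 = 20.6269
D_5 = 21.9264
D_6 = 23.3078
D_7 = 24.7762
TV_7 = 25.9283/(0.1599−0.0465) = 228.6442
P₀ = Σ Dₜ/(1+r)ᵗ + TV_7/(1+r)^7 = 154.6770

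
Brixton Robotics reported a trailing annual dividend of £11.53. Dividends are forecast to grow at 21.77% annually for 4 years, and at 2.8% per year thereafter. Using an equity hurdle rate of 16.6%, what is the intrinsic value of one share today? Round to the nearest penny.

Two-stage DDM. Project D₁…D_4 at 0.2177, terminal growth 0.028, discount at r = 0.166.
D_1 = 14.0401
D_2 = 17.0966
D_3 = 20.8185
D_4 = 25.3507
Terminal value at t=4: TV = D_5/(r−g) = 26.0606/(0.166−0.028) = 188.8446
P₀ = 14.0401/(1+0.166)^1 + 17.0966/(1+0.166)^2 + 20.8185/(1+0.166)^3 + 25.3507/(1+0.166)^4 + 188.8446/(1+0.166)^4 = 153.6310

£153.63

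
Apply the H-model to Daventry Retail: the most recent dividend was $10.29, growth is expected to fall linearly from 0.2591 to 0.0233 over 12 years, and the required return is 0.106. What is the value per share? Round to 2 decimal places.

$303.36

H-model: P₀ = D₀[(1+g_L) + H(g_S−g_L)]/(r−g_L), with H = 12/2 = 6.
P₀ = 10.29 × [(1+0.0233) + 6×(0.2591−0.0233)] / (0.106−0.0233)
   = 10.29 × 2.4381 / 0.0827 = 303.3621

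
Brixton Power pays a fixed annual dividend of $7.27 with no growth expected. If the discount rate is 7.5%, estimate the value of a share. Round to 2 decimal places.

$96.93

Zero-growth DDM (perpetuity): P₀ = D/r = 7.27 / 0.075 = 96.9333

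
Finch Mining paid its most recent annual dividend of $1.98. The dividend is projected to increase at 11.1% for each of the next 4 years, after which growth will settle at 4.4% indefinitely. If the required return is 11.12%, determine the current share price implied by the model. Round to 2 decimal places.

$38.66

Two-stage DDM. Project D₁…D_4 at 0.111, terminal growth 0.044, discount at r = 0.1112.
D_1 = 2.1998
D_2 = 2.4440
D_3 = 2.7152
D_4 = 3.0166
Terminal value at t=4: TV = D_5/(r−g) = 3.1494/(0.1112−0.044) = 46.8654
P₀ = 2.1998/(1+0.1112)^1 + 2.4440/(1+0.1112)^2 + 2.7152/(1+0.1112)^3 + 3.0166/(1+0.1112)^4 + 46.8654/(1+0.1112)^4 = 38.6550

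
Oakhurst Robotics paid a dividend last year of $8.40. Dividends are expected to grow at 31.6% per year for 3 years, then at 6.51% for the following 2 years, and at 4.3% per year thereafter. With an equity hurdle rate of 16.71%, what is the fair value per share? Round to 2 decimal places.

Three-stage DDM. Project D₁…D_5; terminal Gordon value at t=5 with g = 0.043; discount at r = 0.1671.
D_1 = 11.0544
D_2 = 14.5476
D_3 = 19.1446
D_4 = 20.3909
D_5 = 21.7184
TV_5 = 22.6523/(0.1671−0.043) = 182.5325
P₀ = Σ Dₜ/(1+r)ᵗ + TV_5/(1+r)^5 = 137.5089

$137.51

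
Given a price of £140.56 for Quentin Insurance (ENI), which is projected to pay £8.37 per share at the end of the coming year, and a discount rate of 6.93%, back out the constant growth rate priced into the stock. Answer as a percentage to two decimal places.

From P₀ = D₁/(r − g), the implied growth is g = r − D₁/P₀.
g = 0.0693 − 8.37/140.56 = 0.0693 − 0.05955 = 0.00975

0.98%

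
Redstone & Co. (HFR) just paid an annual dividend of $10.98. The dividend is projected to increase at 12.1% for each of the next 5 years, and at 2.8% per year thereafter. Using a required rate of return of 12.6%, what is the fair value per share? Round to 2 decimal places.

Two-stage DDM. Project D₁…D_5 at 0.121, terminal growth 0.028, discount at r = 0.126.
D_1 = 12.3086
D_2 = 13.7979
D_3 = 15.4675
D_4 = 17.3390
D_5 = 19.4371
Terminal value at t=5: TV = D_6/(r−g) = 19.9813/(0.126−0.028) = 203.8907
P₀ = 12.3086/(1+0.126)^1 + 13.7979/(1+0.126)^2 + 15.4675/(1+0.126)^3 + 17.3390/(1+0.126)^4 + 19.4371/(1+0.126)^5 + 203.8907/(1+0.126)^5 = 166.8163

$166.82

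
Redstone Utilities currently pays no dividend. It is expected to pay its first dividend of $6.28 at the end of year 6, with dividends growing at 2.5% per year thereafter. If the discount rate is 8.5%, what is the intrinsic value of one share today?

Deferred-dividend DDM. At t=5 the remaining stream is a growing perpetuity with first payment D_6 = 6.28.
V_5 = D_6/(r−g) = 6.28/(0.085−0.025) = 104.6667
P₀ = V_5/(1+r)^5 = 104.6667/(1+0.085)^5 = 69.6081

$69.61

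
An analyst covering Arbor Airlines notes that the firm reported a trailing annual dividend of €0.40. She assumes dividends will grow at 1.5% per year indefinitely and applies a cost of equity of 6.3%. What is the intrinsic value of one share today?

€8.46

Gordon growth model: P₀ = D₁/(r − g). D₁ = 0.40 × (1 + 0.015) = 0.4060.
P₀ = 0.4060 / (0.063 − 0.015) = 0.4060 / 0.048 = 8.4583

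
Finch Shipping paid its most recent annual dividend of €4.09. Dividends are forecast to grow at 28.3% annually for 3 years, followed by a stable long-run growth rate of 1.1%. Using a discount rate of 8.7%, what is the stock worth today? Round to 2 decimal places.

€106.72

Two-stage DDM. Project D₁…D_3 at 0.283, terminal growth 0.011, discount at r = 0.087.
D_1 = 5.2475
D_2 = 6.7325
D_3 = 8.6378
Terminal value at t=3: TV = D_4/(r−g) = 8.7328/(0.087−0.011) = 114.9055
P₀ = 5.2475/(1+0.087)^1 + 6.7325/(1+0.087)^2 + 8.6378/(1+0.087)^3 + 114.9055/(1+0.087)^3 = 106.7156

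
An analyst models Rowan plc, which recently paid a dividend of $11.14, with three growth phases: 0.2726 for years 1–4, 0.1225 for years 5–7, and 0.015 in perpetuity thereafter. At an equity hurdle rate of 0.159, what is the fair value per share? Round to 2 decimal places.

$205.87

Three-stage DDM. Project D₁…D_7; terminal Gordon value at t=7 with g = 0.015; discount at r = 0.159.
D_1 = 14.1768
D_2 = 18.0413
D_3 = 22.9594
D_4 = 29.2182
D_5 = 32.7974
D_6 = 36.8151
D_7 = 41.3249
TV_7 = 41.9448/(0.159−0.015) = 291.2832
P₀ = Σ Dₜ/(1+r)ᵗ + TV_7/(1+r)^7 = 205.8734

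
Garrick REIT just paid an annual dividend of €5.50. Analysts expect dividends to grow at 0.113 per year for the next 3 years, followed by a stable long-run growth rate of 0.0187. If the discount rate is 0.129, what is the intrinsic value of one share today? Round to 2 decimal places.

Two-stage DDM. Project D₁…D_3 at 0.113, terminal growth 0.0187, discount at r = 0.129.
D_1 = 6.1215
D_2 = 6.8132
D_3 = 7.5831
Terminal value at t=3: TV = D_4/(r−g) = 7.7249/(0.129−0.0187) = 70.0356
P₀ = 6.1215/(1+0.129)^1 + 6.8132/(1+0.129)^2 + 7.5831/(1+0.129)^3 + 70.0356/(1+0.129)^3 = 64.7040

€64.70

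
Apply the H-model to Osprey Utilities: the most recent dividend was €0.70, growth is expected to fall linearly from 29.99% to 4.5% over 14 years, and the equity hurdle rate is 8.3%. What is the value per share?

H-model: P₀ = D₀[(1+g_L) + H(g_S−g_L)]/(r−g_L), with H = 14/2 = 7.
P₀ = 0.70 × [(1+0.045) + 7×(0.2999−0.045)] / (0.083−0.045)
   = 0.70 × 2.8293 / 0.038 = 52.1187

€52.12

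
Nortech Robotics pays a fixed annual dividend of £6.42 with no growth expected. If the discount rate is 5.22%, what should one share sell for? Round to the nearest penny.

£122.99

Zero-growth DDM (perpetuity): P₀ = D/r = 6.42 / 0.0522 = 122.9885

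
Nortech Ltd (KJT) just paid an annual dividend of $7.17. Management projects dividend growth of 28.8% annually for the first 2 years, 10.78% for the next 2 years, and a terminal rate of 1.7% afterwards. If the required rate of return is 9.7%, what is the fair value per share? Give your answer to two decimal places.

$166.50

Three-stage DDM. Project D₁…D_4; terminal Gordon value at t=4 with g = 0.017; discount at r = 0.097.
D_1 = 9.2350
D_2 = 11.8946
D_3 = 13.1769
D_4 = 14.5973
TV_4 = 14.8455/(0.097−0.017) = 185.5686
P₀ = Σ Dₜ/(1+r)ᵗ + TV_4/(1+r)^4 = 166.5016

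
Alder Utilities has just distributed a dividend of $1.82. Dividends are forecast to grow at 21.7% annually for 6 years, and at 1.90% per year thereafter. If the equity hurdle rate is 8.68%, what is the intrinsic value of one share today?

$70.46

Two-stage DDM. Project D₁…D_6 at 0.217, terminal growth 0.019, discount at r = 0.0868.
D_1 = 2.2149
D_2 = 2.6956
D_3 = 3.2805
D_4 = 3.9924
D_5 = 4.8587
D_6 = 5.9131
Terminal value at t=6: TV = D_7/(r−g) = 6.0254/(0.0868−0.019) = 88.8709
P₀ = 2.2149/(1+0.0868)^1 + 2.6956/(1+0.0868)^2 + 3.2805/(1+0.0868)^3 + 3.9924/(1+0.0868)^4 + 4.8587/(1+0.0868)^5 + 5.9131/(1+0.0868)^6 + 88.8709/(1+0.0868)^6 = 70.4646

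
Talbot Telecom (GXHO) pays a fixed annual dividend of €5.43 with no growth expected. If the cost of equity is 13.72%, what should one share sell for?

€39.58

Zero-growth DDM (perpetuity): P₀ = D/r = 5.43 / 0.1372 = 39.5773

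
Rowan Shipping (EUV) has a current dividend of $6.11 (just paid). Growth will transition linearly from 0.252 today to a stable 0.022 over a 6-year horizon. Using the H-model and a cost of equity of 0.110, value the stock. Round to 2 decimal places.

$118.87

H-model: P₀ = D₀[(1+g_L) + H(g_S−g_L)]/(r−g_L), with H = 6/2 = 3.
P₀ = 6.11 × [(1+0.022) + 3×(0.252−0.022)] / (0.11−0.022)
   = 6.11 × 1.7120 / 0.088 = 118.8673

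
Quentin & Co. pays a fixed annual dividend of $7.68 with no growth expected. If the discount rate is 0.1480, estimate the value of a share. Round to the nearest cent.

Zero-growth DDM (perpetuity): P₀ = D/r = 7.68 / 0.148 = 51.8919

$51.89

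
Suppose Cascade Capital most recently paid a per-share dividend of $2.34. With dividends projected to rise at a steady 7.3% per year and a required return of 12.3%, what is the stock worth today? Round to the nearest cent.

Gordon growth model: P₀ = D₁/(r − g). D₁ = 2.34 × (1 + 0.073) = 2.5108.
P₀ = 2.5108 / (0.123 − 0.073) = 2.5108 / 0.05 = 50.2164

$50.22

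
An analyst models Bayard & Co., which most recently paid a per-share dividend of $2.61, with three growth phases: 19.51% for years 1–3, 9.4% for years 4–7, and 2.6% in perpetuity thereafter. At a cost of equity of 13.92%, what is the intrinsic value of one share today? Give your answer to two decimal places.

Three-stage DDM. Project D₁…D_7; terminal Gordon value at t=7 with g = 0.026; discount at r = 0.1392.
D_1 = 3.1192
D_2 = 3.7278
D_3 = 4.4551
D_4 = 4.8738
D_5 = 5.3320
D_6 = 5.8332
D_7 = 6.3815
TV_7 = 6.5474/(0.1392−0.026) = 57.8394
P₀ = Σ Dₜ/(1+r)ᵗ + TV_7/(1+r)^7 = 42.7569

$42.76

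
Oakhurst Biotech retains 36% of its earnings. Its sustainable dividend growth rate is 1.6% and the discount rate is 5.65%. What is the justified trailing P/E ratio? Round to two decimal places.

Payout ratio b = 1 − 0.36 = 0.64.
Justified trailing P/E = b(1+g)/(r−g) = 0.64×(1+0.016)/(0.0565−0.016) = 16.0553

16.06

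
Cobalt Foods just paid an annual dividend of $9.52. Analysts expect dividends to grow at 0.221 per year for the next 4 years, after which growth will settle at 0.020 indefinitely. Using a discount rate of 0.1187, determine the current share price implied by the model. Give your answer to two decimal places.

Two-stage DDM. Project D₁…D_4 at 0.221, terminal growth 0.02, discount at r = 0.1187.
D_1 = 11.6239
D_2 = 14.1928
D_3 = 17.3294
D_4 = 21.1592
Terminal value at t=4: TV = D_5/(r−g) = 21.5824/(0.1187−0.02) = 218.6667
P₀ = 11.6239/(1+0.1187)^1 + 14.1928/(1+0.1187)^2 + 17.3294/(1+0.1187)^3 + 21.1592/(1+0.1187)^4 + 218.6667/(1+0.1187)^4 = 187.2325

$187.23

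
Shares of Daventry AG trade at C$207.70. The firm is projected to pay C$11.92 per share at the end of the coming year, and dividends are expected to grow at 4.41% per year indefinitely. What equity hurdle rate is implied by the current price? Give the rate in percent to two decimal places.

10.15%

Rearranging the constant-growth DDM: r = D₁/P₀ + g.
r = 11.9200 / 207.70 + 0.0441 = 0.05739 + 0.0441 = 0.10149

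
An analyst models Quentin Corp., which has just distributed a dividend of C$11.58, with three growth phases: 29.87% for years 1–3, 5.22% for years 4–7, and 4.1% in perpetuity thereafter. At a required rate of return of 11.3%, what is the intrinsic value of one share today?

Three-stage DDM. Project D₁…D_7; terminal Gordon value at t=7 with g = 0.041; discount at r = 0.113.
D_1 = 15.0389
D_2 = 19.5311
D_3 = 25.3650
D_4 = 26.6891
D_5 = 28.0822
D_6 = 29.5481
D_7 = 31.0905
TV_7 = 32.3653/(0.113−0.041) = 449.5174
P₀ = Σ Dₜ/(1+r)ᵗ + TV_7/(1+r)^7 = 324.2101

C$324.21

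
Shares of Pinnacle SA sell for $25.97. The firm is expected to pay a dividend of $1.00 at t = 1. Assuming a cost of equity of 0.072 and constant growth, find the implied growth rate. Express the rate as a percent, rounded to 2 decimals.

From P₀ = D₁/(r − g), the implied growth is g = r − D₁/P₀.
g = 0.072 − 1.00/25.97 = 0.072 − 0.03851 = 0.03349

3.35%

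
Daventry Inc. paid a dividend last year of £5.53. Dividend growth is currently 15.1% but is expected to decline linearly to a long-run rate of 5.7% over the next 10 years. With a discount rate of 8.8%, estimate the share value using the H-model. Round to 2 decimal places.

£272.40

H-model: P₀ = D₀[(1+g_L) + H(g_S−g_L)]/(r−g_L), with H = 10/2 = 5.
P₀ = 5.53 × [(1+0.057) + 5×(0.151−0.057)] / (0.088−0.057)
   = 5.53 × 1.5270 / 0.031 = 272.3971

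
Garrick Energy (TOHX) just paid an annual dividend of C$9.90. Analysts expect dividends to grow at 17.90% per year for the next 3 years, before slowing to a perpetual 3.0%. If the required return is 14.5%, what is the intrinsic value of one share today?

Two-stage DDM. Project D₁…D_3 at 0.179, terminal growth 0.03, discount at r = 0.145.
D_1 = 11.6721
D_2 = 13.7614
D_3 = 16.2247
Terminal value at t=3: TV = D_4/(r−g) = 16.7114/(0.145−0.03) = 145.3169
P₀ = 11.6721/(1+0.145)^1 + 13.7614/(1+0.145)^2 + 16.2247/(1+0.145)^3 + 145.3169/(1+0.145)^3 = 128.3044

C$128.30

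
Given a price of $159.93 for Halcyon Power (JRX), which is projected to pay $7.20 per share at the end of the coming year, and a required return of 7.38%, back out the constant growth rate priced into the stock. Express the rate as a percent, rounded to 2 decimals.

2.88%

From P₀ = D₁/(r − g), the implied growth is g = r − D₁/P₀.
g = 0.0738 − 7.20/159.93 = 0.0738 − 0.04502 = 0.02878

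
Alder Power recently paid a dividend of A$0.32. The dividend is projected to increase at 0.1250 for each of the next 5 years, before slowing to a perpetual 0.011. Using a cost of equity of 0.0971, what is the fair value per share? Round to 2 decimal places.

Two-stage DDM. Project D₁…D_5 at 0.125, terminal growth 0.011, discount at r = 0.0971.
D_1 = 0.3600
D_2 = 0.4050
D_3 = 0.4556
D_4 = 0.5126
D_5 = 0.5767
Terminal value at t=5: TV = D_6/(r−g) = 0.5830/(0.0971−0.011) = 6.7711
P₀ = 0.3600/(1+0.0971)^1 + 0.4050/(1+0.0971)^2 + 0.4556/(1+0.0971)^3 + 0.5126/(1+0.0971)^4 + 0.5767/(1+0.0971)^5 + 6.7711/(1+0.0971)^5 = 5.9865

A$5.99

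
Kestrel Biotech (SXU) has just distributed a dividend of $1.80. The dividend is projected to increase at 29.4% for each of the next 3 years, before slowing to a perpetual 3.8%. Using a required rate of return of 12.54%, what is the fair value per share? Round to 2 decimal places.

Two-stage DDM. Project D₁…D_3 at 0.294, terminal growth 0.038, discount at r = 0.1254.
D_1 = 2.3292
D_2 = 3.0140
D_3 = 3.9001
Terminal value at t=3: TV = D_4/(r−g) = 4.0483/(0.1254−0.038) = 46.3192
P₀ = 2.3292/(1+0.1254)^1 + 3.0140/(1+0.1254)^2 + 3.9001/(1+0.1254)^3 + 46.3192/(1+0.1254)^3 = 39.6824

$39.68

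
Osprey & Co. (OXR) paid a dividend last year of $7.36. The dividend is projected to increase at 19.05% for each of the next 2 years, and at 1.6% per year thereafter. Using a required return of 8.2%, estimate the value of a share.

$154.17

Two-stage DDM. Project D₁…D_2 at 0.1905, terminal growth 0.016, discount at r = 0.082.
D_1 = 8.7621
D_2 = 10.4313
Terminal value at t=2: TV = D_3/(r−g) = 10.5982/(0.082−0.016) = 160.5781
P₀ = 8.7621/(1+0.082)^1 + 10.4313/(1+0.082)^2 + 160.5781/(1+0.082)^2 = 154.1695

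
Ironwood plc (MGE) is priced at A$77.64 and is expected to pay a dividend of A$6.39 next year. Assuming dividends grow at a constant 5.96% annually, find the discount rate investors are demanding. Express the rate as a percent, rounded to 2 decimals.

14.19%

Rearranging the constant-growth DDM: r = D₁/P₀ + g.
r = 6.3900 / 77.64 + 0.0596 = 0.08230 + 0.0596 = 0.14190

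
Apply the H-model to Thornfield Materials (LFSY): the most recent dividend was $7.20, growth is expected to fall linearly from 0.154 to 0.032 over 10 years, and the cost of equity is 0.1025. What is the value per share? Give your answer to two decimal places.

$167.69

H-model: P₀ = D₀[(1+g_L) + H(g_S−g_L)]/(r−g_L), with H = 10/2 = 5.
P₀ = 7.20 × [(1+0.032) + 5×(0.154−0.032)] / (0.1025−0.032)
   = 7.20 × 1.6420 / 0.0705 = 167.6936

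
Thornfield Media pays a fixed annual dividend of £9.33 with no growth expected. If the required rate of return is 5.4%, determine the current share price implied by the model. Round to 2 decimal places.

Zero-growth DDM (perpetuity): P₀ = D/r = 9.33 / 0.054 = 172.7778

£172.78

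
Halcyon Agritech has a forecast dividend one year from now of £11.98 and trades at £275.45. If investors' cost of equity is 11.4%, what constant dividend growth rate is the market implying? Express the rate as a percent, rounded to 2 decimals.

From P₀ = D₁/(r − g), the implied growth is g = r − D₁/P₀.
g = 0.114 − 11.98/275.45 = 0.114 − 0.04349 = 0.07051

7.05%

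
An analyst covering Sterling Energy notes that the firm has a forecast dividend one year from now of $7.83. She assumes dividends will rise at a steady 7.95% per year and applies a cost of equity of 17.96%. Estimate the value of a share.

$78.22

Gordon growth model: P₀ = D₁/(r − g), with D₁ = 7.83 given directly.
P₀ = 7.8300 / (0.1796 − 0.0795) = 7.8300 / 0.1001 = 78.2218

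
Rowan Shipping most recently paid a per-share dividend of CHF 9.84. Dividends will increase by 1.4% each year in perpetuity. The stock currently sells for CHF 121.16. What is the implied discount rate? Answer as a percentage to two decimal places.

Rearranging the constant-growth DDM: r = D₁/P₀ + g.
D₁ = 9.84 × (1 + 0.014) = 9.9778.
r = 9.9778 / 121.16 + 0.014 = 0.08235 + 0.014 = 0.09635

9.64%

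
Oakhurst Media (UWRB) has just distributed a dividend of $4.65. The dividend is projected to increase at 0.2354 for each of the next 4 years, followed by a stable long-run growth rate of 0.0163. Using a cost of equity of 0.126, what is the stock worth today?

$86.00

Two-stage DDM. Project D₁…D_4 at 0.2354, terminal growth 0.0163, discount at r = 0.126.
D_1 = 5.7446
D_2 = 7.0969
D_3 = 8.7675
D_4 = 10.8314
Terminal value at t=4: TV = D_5/(r−g) = 11.0079/(0.126−0.0163) = 100.3457
P₀ = 5.7446/(1+0.126)^1 + 7.0969/(1+0.126)^2 + 8.7675/(1+0.126)^3 + 10.8314/(1+0.126)^4 + 100.3457/(1+0.126)^4 = 86.0016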